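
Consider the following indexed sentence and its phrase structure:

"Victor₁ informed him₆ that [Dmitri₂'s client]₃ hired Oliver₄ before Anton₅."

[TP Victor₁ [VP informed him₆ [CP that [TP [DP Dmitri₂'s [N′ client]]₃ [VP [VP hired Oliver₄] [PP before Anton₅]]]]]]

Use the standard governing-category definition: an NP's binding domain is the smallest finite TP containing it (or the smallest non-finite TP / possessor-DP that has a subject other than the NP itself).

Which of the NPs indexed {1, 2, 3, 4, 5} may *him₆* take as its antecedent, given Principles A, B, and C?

none

*him* is a pronoun, so Principle B applies: it must be free in its binding domain.
Binding domain of *him₆*: the matrix TP, whose subject is Victor₁.
*Victor₁* c-commands the pronoun within its binding domain → coindexation would violate Principle B.
*Dmitri₂*: the pronoun c-commands this R-expression → coindexation would violate Principle C on *Dmitri₂*.
*[Dmitri₂'s client]₃*: the pronoun c-commands this R-expression → coindexation would violate Principle C on *[Dmitri₂'s client]₃*.
*Oliver₄*: the pronoun c-commands this R-expression → coindexation would violate Principle C on *Oliver₄*.
*Anton₅*: the pronoun c-commands this R-expression → coindexation would violate Principle C on *Anton₅*.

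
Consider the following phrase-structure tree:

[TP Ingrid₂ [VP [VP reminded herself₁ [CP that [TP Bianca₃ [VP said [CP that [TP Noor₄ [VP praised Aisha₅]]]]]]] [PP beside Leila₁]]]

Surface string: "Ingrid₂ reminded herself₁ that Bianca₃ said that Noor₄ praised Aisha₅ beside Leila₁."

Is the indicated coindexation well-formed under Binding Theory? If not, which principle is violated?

The two coindexed NPs are *Leila₁* and *herself₁*.
*herself₁* is an anaphor. Principle A requires it to be bound within its binding domain — the matrix TP, whose subject is Ingrid₂.
Within that domain it is c-commanded by *Ingrid₂*, which does not share its index.
*Leila₁* does not c-command the anaphor at all.
The anaphor is unbound in its domain → Principle A violation.

Principle A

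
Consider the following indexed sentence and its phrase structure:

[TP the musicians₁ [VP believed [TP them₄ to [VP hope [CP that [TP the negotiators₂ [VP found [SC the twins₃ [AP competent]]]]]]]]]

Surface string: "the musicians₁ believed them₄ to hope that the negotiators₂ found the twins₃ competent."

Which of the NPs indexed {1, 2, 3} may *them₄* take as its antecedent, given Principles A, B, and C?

none

*them* is a pronoun, so Principle B applies: it must be free in its binding domain.
Binding domain of *them₄*: the matrix TP, whose subject is the musicians₁.
*the musicians₁* c-commands the pronoun within its binding domain → coindexation would violate Principle B.
*the negotiators₂*: the pronoun c-commands this R-expression → coindexation would violate Principle C on *the negotiators₂*.
*the twins₃*: the pronoun c-commands this R-expression → coindexation would violate Principle C on *the twins₃*.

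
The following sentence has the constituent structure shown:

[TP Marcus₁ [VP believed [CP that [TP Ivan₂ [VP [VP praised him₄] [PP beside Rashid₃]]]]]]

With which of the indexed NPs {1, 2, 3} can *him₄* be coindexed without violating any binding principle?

*him* is a pronoun, so Principle B applies: it must be free in its binding domain.
Binding domain of *him₄*: the embedded TP, whose subject is Ivan₂.
*Marcus₁* c-commands the pronoun but from outside its binding domain, and is not c-commanded by it → coindexation permitted.
*Ivan₂* c-commands the pronoun within its binding domain → coindexation would violate Principle B.
*Rashid₃* and the pronoun do not c-command one another → neither Principle B nor Principle C is at stake; coindexation permitted.

{1, 3}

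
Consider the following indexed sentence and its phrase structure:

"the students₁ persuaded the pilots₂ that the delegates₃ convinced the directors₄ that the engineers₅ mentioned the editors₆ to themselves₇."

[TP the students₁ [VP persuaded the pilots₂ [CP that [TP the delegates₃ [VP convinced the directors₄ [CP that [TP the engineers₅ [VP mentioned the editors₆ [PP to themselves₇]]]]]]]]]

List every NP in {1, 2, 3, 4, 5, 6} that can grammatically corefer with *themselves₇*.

*themselves* is an anaphor, so Principle A applies: it must be bound in its binding domain.
Binding domain of *themselves₇*: the embedded TP, whose subject is the engineers₅.
*the students₁* c-commands the anaphor but is outside its binding domain → cannot satisfy Principle A.
*the pilots₂* c-commands the anaphor but is outside its binding domain → cannot satisfy Principle A.
*the delegates₃* c-commands the anaphor but is outside its binding domain → cannot satisfy Principle A.
*the directors₄* c-commands the anaphor but is outside its binding domain → cannot satisfy Principle A.
*the engineers₅* c-commands the anaphor within its binding domain → licit binder.
*the editors₆* c-commands the anaphor within its binding domain → licit binder.

{5, 6}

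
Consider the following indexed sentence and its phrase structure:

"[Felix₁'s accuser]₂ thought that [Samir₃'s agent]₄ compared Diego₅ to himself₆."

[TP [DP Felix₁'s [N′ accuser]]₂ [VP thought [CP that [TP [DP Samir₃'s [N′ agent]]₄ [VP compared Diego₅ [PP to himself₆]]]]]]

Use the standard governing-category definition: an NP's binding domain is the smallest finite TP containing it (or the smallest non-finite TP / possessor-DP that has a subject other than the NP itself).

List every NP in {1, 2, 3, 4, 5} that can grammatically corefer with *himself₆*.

{4, 5}

*himself* is an anaphor, so Principle A applies: it must be bound in its binding domain.
Binding domain of *himself₆*: the embedded TP, whose subject is [Samir₃'s agent]₄.
*Felix₁* does not c-command the anaphor → cannot bind it.
*[Felix₁'s accuser]₂* c-commands the anaphor but is outside its binding domain → cannot satisfy Principle A.
*Samir₃* does not c-command the anaphor → cannot bind it.
*[Samir₃'s agent]₄* c-commands the anaphor within its binding domain → licit binder.
*Diego₅* c-commands the anaphor within its binding domain → licit binder.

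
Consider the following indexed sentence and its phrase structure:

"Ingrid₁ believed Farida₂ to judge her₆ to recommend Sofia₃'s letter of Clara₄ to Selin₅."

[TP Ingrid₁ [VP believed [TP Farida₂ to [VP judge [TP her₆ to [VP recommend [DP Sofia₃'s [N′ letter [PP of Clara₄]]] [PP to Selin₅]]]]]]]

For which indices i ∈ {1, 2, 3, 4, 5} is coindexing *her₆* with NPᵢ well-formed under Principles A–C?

*her* is a pronoun, so Principle B applies: it must be free in its binding domain.
Binding domain of *her₆*: the embedded TP, whose subject is Farida₂.
*Ingrid₁* c-commands the pronoun but from outside its binding domain, and is not c-commanded by it → coindexation permitted.
*Farida₂* c-commands the pronoun within its binding domain → coindexation would violate Principle B.
*Sofia₃*: the pronoun c-commands this R-expression → coindexation would violate Principle C on *Sofia₃*.
*Clara₄*: the pronoun c-commands this R-expression → coindexation would violate Principle C on *Clara₄*.
*Selin₅*: the pronoun c-commands this R-expression → coindexation would violate Principle C on *Selin₅*.

{1}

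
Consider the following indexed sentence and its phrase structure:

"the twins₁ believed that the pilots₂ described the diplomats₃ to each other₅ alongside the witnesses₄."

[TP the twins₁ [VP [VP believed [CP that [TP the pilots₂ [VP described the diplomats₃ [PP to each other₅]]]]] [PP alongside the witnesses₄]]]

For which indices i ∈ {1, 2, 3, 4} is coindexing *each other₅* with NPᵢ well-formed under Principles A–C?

*each other* is an anaphor, so Principle A applies: it must be bound in its binding domain.
Binding domain of *each other₅*: the embedded TP, whose subject is the pilots₂.
*the twins₁* c-commands the anaphor but is outside its binding domain → cannot satisfy Principle A.
*the pilots₂* c-commands the anaphor within its binding domain → licit binder.
*the diplomats₃* c-commands the anaphor within its binding domain → licit binder.
*the witnesses₄* does not c-command the anaphor → cannot bind it.

{2, 3}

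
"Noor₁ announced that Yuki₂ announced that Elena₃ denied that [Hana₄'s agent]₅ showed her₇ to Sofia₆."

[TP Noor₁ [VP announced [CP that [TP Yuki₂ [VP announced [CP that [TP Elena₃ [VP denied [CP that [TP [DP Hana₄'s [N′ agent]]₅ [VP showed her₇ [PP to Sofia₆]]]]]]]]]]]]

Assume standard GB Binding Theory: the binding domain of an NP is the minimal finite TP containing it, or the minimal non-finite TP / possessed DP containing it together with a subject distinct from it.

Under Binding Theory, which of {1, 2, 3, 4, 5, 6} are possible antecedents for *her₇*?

*her* is a pronoun, so Principle B applies: it must be free in its binding domain.
Binding domain of *her₇*: the embedded TP, whose subject is [Hana₄'s agent]₅.
*Noor₁* c-commands the pronoun but from outside its binding domain, and is not c-commanded by it → coindexation permitted.
*Yuki₂* c-commands the pronoun but from outside its binding domain, and is not c-commanded by it → coindexation permitted.
*Elena₃* c-commands the pronoun but from outside its binding domain, and is not c-commanded by it → coindexation permitted.
*Hana₄* and the pronoun do not c-command one another → neither Principle B nor Principle C is at stake; coindexation permitted.
*[Hana₄'s agent]₅* c-commands the pronoun within its binding domain → coindexation would violate Principle B.
*Sofia₆*: the pronoun c-commands this R-expression → coindexation would violate Principle C on *Sofia₆*.

{1, 2, 3, 4}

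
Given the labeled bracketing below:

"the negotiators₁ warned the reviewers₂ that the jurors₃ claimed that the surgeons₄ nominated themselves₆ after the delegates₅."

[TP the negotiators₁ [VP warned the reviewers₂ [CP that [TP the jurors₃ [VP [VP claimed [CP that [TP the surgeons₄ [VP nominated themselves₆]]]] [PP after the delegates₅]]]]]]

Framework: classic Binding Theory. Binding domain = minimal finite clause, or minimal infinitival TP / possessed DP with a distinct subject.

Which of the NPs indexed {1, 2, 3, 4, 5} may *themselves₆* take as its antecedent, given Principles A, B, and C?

*themselves* is an anaphor, so Principle A applies: it must be bound in its binding domain.
Binding domain of *themselves₆*: the embedded TP, whose subject is the surgeons₄.
*the negotiators₁* c-commands the anaphor but is outside its binding domain → cannot satisfy Principle A.
*the reviewers₂* c-commands the anaphor but is outside its binding domain → cannot satisfy Principle A.
*the jurors₃* c-commands the anaphor but is outside its binding domain → cannot satisfy Principle A.
*the surgeons₄* c-commands the anaphor within its binding domain → licit binder.
*the delegates₅* does not c-command the anaphor → cannot bind it.

{4}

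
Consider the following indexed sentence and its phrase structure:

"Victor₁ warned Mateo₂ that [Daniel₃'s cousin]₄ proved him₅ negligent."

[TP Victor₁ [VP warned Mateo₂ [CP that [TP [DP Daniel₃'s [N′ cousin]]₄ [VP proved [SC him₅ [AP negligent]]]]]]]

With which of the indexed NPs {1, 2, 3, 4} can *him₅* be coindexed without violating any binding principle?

*him* is a pronoun, so Principle B applies: it must be free in its binding domain.
Binding domain of *him₅*: the embedded TP, whose subject is [Daniel₃'s cousin]₄.
*Victor₁* c-commands the pronoun but from outside its binding domain, and is not c-commanded by it → coindexation permitted.
*Mateo₂* c-commands the pronoun but from outside its binding domain, and is not c-commanded by it → coindexation permitted.
*Daniel₃* and the pronoun do not c-command one another → neither Principle B nor Principle C is at stake; coindexation permitted.
*[Daniel₃'s cousin]₄* c-commands the pronoun within its binding domain → coindexation would violate Principle B.

{1, 2, 3}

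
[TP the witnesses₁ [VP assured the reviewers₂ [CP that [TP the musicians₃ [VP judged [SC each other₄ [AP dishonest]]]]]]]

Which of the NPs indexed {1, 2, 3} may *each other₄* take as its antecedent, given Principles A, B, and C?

{3}

*each other* is an anaphor, so Principle A applies: it must be bound in its binding domain.
Binding domain of *each other₄*: the embedded TP, whose subject is the musicians₃.
*the witnesses₁* c-commands the anaphor but is outside its binding domain → cannot satisfy Principle A.
*the reviewers₂* c-commands the anaphor but is outside its binding domain → cannot satisfy Principle A.
*the musicians₃* c-commands the anaphor within its binding domain → licit binder.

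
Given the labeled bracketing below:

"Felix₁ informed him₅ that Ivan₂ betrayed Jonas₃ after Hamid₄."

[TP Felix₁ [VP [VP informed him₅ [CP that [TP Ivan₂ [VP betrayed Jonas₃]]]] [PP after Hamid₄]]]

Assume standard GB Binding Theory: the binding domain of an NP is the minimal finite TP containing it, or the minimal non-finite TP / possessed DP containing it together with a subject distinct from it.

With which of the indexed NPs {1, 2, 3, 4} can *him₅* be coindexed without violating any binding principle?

{4}

*him* is a pronoun, so Principle B applies: it must be free in its binding domain.
Binding domain of *him₅*: the matrix TP, whose subject is Felix₁.
*Felix₁* c-commands the pronoun within its binding domain → coindexation would violate Principle B.
*Ivan₂*: the pronoun c-commands this R-expression → coindexation would violate Principle C on *Ivan₂*.
*Jonas₃*: the pronoun c-commands this R-expression → coindexation would violate Principle C on *Jonas₃*.
*Hamid₄* and the pronoun do not c-command one another → neither Principle B nor Principle C is at stake; coindexation permitted.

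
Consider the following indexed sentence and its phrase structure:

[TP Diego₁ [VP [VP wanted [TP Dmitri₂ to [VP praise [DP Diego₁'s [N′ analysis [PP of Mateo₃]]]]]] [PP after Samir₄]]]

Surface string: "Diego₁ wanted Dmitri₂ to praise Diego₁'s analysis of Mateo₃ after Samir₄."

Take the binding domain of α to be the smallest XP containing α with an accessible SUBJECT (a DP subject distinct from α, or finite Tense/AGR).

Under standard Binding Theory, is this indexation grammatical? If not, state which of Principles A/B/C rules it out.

The two coindexed NPs are *Diego₁* (the higher occurrence) and *Diego₁* (the lower occurrence).
*Diego₁* (the lower occurrence) is an R-expression. Principle C requires it to be free everywhere.
*Diego₁* (the higher occurrence) c-commands it and carries the same index.
The R-expression is bound → Principle C violation.

Principle C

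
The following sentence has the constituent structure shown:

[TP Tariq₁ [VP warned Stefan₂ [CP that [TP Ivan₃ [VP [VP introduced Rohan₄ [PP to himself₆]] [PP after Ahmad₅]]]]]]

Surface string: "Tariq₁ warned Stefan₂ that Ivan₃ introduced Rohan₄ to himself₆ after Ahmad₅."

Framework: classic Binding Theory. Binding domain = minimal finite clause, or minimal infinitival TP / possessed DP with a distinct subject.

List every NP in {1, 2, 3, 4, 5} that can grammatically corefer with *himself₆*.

*himself* is an anaphor, so Principle A applies: it must be bound in its binding domain.
Binding domain of *himself₆*: the embedded TP, whose subject is Ivan₃.
*Tariq₁* c-commands the anaphor but is outside its binding domain → cannot satisfy Principle A.
*Stefan₂* c-commands the anaphor but is outside its binding domain → cannot satisfy Principle A.
*Ivan₃* c-commands the anaphor within its binding domain → licit binder.
*Rohan₄* c-commands the anaphor within its binding domain → licit binder.
*Ahmad₅* does not c-command the anaphor → cannot bind it.

{3, 4}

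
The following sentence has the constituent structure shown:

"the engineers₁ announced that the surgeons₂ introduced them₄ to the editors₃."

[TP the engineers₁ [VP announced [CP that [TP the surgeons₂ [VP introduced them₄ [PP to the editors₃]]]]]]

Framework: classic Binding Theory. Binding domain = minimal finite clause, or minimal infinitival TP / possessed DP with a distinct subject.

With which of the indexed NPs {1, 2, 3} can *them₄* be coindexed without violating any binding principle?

{1}

*them* is a pronoun, so Principle B applies: it must be free in its binding domain.
Binding domain of *them₄*: the embedded TP, whose subject is the surgeons₂.
*the engineers₁* c-commands the pronoun but from outside its binding domain, and is not c-commanded by it → coindexation permitted.
*the surgeons₂* c-commands the pronoun within its binding domain → coindexation would violate Principle B.
*the editors₃*: the pronoun c-commands this R-expression → coindexation would violate Principle C on *the editors₃*.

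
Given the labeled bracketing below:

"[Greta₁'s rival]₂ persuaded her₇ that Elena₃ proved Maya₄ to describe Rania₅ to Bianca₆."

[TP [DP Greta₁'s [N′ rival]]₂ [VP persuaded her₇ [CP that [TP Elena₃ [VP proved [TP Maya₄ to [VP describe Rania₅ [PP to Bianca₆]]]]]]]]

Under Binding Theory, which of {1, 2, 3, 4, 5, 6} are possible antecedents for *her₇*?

{1}

*her* is a pronoun, so Principle B applies: it must be free in its binding domain.
Binding domain of *her₇*: the matrix TP, whose subject is [Greta₁'s rival]₂.
*Greta₁* and the pronoun do not c-command one another → neither Principle B nor Principle C is at stake; coindexation permitted.
*[Greta₁'s rival]₂* c-commands the pronoun within its binding domain → coindexation would violate Principle B.
*Elena₃*: the pronoun c-commands this R-expression → coindexation would violate Principle C on *Elena₃*.
*Maya₄*: the pronoun c-commands this R-expression → coindexation would violate Principle C on *Maya₄*.
*Rania₅*: the pronoun c-commands this R-expression → coindexation would violate Principle C on *Rania₅*.
*Bianca₆*: the pronoun c-commands this R-expression → coindexation would violate Principle C on *Bianca₆*.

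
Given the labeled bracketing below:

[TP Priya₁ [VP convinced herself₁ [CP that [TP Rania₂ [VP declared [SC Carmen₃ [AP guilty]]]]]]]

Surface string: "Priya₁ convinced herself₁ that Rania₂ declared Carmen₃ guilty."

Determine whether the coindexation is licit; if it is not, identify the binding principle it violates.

The two coindexed NPs are *Priya₁* and *herself₁*.
*herself₁* is an anaphor; its binding domain is the matrix TP, whose subject is Priya₁. *Priya₁* c-commands it within that domain and shares its index, so Principle A is satisfied.
*Priya₁* is an R-expression; *herself₁* does not c-command it, and no other NP shares its index, so Principle C is satisfied.
All principles are respected.

grammatical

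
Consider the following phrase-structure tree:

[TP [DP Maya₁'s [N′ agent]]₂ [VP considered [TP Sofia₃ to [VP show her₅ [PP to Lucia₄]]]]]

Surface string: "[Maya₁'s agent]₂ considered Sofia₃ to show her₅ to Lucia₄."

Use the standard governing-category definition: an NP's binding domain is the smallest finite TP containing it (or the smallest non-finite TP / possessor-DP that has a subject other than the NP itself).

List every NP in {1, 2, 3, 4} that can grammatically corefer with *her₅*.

*her* is a pronoun, so Principle B applies: it must be free in its binding domain.
Binding domain of *her₅*: the embedded TP, whose subject is Sofia₃.
*Maya₁* and the pronoun do not c-command one another → neither Principle B nor Principle C is at stake; coindexation permitted.
*[Maya₁'s agent]₂* c-commands the pronoun but from outside its binding domain, and is not c-commanded by it → coindexation permitted.
*Sofia₃* c-commands the pronoun within its binding domain → coindexation would violate Principle B.
*Lucia₄*: the pronoun c-commands this R-expression → coindexation would violate Principle C on *Lucia₄*.

{1, 2}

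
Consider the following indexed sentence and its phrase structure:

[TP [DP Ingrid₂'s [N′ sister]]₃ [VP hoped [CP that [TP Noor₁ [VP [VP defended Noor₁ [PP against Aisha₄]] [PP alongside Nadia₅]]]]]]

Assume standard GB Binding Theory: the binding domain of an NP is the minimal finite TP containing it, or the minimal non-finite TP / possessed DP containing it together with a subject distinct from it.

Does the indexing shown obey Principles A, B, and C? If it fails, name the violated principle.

Principle C

The two coindexed NPs are *Noor₁* (the lower occurrence) and *Noor₁* (the higher occurrence).
*Noor₁* (the lower occurrence) is an R-expression. Principle C requires it to be free everywhere.
*Noor₁* (the higher occurrence) c-commands it and carries the same index.
The R-expression is bound → Principle C violation.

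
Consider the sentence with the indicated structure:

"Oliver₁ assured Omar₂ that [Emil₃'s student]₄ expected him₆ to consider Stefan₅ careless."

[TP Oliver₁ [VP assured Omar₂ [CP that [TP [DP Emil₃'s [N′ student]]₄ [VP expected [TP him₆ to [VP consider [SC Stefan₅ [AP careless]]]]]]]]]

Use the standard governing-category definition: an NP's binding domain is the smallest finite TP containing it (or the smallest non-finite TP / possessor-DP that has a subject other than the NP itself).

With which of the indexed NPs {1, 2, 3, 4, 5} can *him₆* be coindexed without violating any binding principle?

{1, 2, 3}

*him* is a pronoun, so Principle B applies: it must be free in its binding domain.
Binding domain of *him₆*: the embedded TP, whose subject is [Emil₃'s student]₄.
*Oliver₁* c-commands the pronoun but from outside its binding domain, and is not c-commanded by it → coindexation permitted.
*Omar₂* c-commands the pronoun but from outside its binding domain, and is not c-commanded by it → coindexation permitted.
*Emil₃* and the pronoun do not c-command one another → neither Principle B nor Principle C is at stake; coindexation permitted.
*[Emil₃'s student]₄* c-commands the pronoun within its binding domain → coindexation would violate Principle B.
*Stefan₅*: the pronoun c-commands this R-expression → coindexation would violate Principle C on *Stefan₅*.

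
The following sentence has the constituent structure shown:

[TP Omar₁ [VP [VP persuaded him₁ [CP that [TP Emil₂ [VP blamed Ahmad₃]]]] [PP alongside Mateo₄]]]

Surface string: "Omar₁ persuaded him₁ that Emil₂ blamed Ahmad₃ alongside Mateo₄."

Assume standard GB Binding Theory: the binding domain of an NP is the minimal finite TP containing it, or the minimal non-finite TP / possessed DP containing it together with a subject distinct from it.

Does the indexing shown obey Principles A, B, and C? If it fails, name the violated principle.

The two coindexed NPs are *Omar₁* and *him₁*.
*him₁* is a pronoun. Its binding domain is the matrix TP, whose subject is Omar₁.
*Omar₁* c-commands it within that domain and carries the same index.
The pronoun is locally bound → Principle B violation.

Principle B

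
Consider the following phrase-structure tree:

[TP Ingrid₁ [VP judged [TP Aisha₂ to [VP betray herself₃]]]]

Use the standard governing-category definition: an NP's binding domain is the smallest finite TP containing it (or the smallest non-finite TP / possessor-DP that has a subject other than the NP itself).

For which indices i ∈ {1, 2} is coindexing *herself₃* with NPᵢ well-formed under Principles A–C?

*herself* is an anaphor, so Principle A applies: it must be bound in its binding domain.
Binding domain of *herself₃*: the embedded TP, whose subject is Aisha₂.
*Ingrid₁* c-commands the anaphor but is outside its binding domain → cannot satisfy Principle A.
*Aisha₂* c-commands the anaphor within its binding domain → licit binder.

{2}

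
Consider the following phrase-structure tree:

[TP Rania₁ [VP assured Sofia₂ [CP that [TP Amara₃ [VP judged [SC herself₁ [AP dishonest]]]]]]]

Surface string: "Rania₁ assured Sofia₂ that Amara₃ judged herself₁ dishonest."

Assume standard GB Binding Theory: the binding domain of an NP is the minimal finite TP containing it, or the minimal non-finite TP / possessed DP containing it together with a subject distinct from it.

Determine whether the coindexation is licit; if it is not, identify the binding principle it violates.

Principle A

The two coindexed NPs are *Rania₁* and *herself₁*.
*herself₁* is an anaphor. Principle A requires it to be bound within its binding domain — the embedded TP, whose subject is Amara₃.
Within that domain it is c-commanded by *Amara₃*, which does not share its index.
*Rania₁* does c-command the anaphor, but from outside its binding domain.
The anaphor is unbound in its domain → Principle A violation.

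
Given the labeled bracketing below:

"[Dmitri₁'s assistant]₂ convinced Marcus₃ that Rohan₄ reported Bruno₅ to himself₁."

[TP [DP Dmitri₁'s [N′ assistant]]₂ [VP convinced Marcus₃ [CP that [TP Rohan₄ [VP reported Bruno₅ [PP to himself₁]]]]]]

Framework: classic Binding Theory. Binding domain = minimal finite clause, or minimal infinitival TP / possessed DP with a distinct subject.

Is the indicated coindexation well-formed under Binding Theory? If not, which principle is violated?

Principle A

The two coindexed NPs are *Dmitri₁* and *himself₁*.
*himself₁* is an anaphor. Principle A requires it to be bound within its binding domain — the embedded TP, whose subject is Rohan₄.
Within that domain it is c-commanded by *Rohan₄*, *Bruno₅*, none of which share its index.
*Dmitri₁* does not c-command the anaphor at all.
The anaphor is unbound in its domain → Principle A violation.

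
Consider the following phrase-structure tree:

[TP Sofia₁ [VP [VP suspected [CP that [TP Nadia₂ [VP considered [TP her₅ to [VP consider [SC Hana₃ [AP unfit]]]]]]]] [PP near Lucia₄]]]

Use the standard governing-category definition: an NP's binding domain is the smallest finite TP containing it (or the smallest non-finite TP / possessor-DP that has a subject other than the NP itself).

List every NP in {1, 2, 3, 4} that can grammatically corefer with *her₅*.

*her* is a pronoun, so Principle B applies: it must be free in its binding domain.
Binding domain of *her₅*: the embedded TP, whose subject is Nadia₂.
*Sofia₁* c-commands the pronoun but from outside its binding domain, and is not c-commanded by it → coindexation permitted.
*Nadia₂* c-commands the pronoun within its binding domain → coindexation would violate Principle B.
*Hana₃*: the pronoun c-commands this R-expression → coindexation would violate Principle C on *Hana₃*.
*Lucia₄* and the pronoun do not c-command one another → neither Principle B nor Principle C is at stake; coindexation permitted.

{1, 4}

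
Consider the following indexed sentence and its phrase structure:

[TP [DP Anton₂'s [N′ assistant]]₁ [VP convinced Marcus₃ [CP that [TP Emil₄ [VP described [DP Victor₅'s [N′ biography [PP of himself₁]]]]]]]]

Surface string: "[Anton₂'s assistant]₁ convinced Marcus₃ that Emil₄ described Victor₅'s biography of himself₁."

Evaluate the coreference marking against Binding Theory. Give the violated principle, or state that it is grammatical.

Principle A

The two coindexed NPs are *[Anton₂'s assistant]₁* and *himself₁*.
*himself₁* is an anaphor. Principle A requires it to be bound within its binding domain — the possessed DP, whose subject is Victor₅.
Within that domain it is c-commanded by *Victor₅*, which does not share its index.
*[Anton₂'s assistant]₁* does c-command the anaphor, but from outside its binding domain.
The anaphor is unbound in its domain → Principle A violation.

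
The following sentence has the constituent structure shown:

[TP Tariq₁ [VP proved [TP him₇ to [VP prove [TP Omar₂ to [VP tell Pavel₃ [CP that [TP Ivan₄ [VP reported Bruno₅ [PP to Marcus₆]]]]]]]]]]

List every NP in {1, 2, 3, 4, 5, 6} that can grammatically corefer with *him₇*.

none

*him* is a pronoun, so Principle B applies: it must be free in its binding domain.
Binding domain of *him₇*: the matrix TP, whose subject is Tariq₁.
*Tariq₁* c-commands the pronoun within its binding domain → coindexation would violate Principle B.
*Omar₂*: the pronoun c-commands this R-expression → coindexation would violate Principle C on *Omar₂*.
*Pavel₃*: the pronoun c-commands this R-expression → coindexation would violate Principle C on *Pavel₃*.
*Ivan₄*: the pronoun c-commands this R-expression → coindexation would violate Principle C on *Ivan₄*.
*Bruno₅*: the pronoun c-commands this R-expression → coindexation would violate Principle C on *Bruno₅*.
*Marcus₆*: the pronoun c-commands this R-expression → coindexation would violate Principle C on *Marcus₆*.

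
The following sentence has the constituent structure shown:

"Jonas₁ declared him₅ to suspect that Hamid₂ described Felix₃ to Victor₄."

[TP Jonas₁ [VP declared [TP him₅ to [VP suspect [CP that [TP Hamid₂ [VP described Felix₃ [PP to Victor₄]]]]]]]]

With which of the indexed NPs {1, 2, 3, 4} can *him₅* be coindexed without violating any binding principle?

none

*him* is a pronoun, so Principle B applies: it must be free in its binding domain.
Binding domain of *him₅*: the matrix TP, whose subject is Jonas₁.
*Jonas₁* c-commands the pronoun within its binding domain → coindexation would violate Principle B.
*Hamid₂*: the pronoun c-commands this R-expression → coindexation would violate Principle C on *Hamid₂*.
*Felix₃*: the pronoun c-commands this R-expression → coindexation would violate Principle C on *Felix₃*.
*Victor₄*: the pronoun c-commands this R-expression → coindexation would violate Principle C on *Victor₄*.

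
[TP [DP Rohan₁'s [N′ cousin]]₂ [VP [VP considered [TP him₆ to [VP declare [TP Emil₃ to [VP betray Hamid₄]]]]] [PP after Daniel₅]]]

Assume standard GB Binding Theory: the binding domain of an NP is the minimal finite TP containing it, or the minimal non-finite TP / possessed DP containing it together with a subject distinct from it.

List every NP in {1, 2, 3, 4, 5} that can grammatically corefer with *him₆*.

*him* is a pronoun, so Principle B applies: it must be free in its binding domain.
Binding domain of *him₆*: the matrix TP, whose subject is [Rohan₁'s cousin]₂.
*Rohan₁* and the pronoun do not c-command one another → neither Principle B nor Principle C is at stake; coindexation permitted.
*[Rohan₁'s cousin]₂* c-commands the pronoun within its binding domain → coindexation would violate Principle B.
*Emil₃*: the pronoun c-commands this R-expression → coindexation would violate Principle C on *Emil₃*.
*Hamid₄*: the pronoun c-commands this R-expression → coindexation would violate Principle C on *Hamid₄*.
*Daniel₅* and the pronoun do not c-command one another → neither Principle B nor Principle C is at stake; coindexation permitted.

{1, 5}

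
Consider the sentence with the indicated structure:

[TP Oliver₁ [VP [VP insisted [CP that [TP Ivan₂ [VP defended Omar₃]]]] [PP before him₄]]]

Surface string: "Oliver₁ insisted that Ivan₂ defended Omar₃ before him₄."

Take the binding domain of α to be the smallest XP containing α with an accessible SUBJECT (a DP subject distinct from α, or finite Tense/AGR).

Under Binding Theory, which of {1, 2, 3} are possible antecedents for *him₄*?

*him* is a pronoun, so Principle B applies: it must be free in its binding domain.
Binding domain of *him₄*: the matrix TP, whose subject is Oliver₁.
*Oliver₁* c-commands the pronoun within its binding domain → coindexation would violate Principle B.
*Ivan₂* and the pronoun do not c-command one another → neither Principle B nor Principle C is at stake; coindexation permitted.
*Omar₃* and the pronoun do not c-command one another → neither Principle B nor Principle C is at stake; coindexation permitted.

{2, 3}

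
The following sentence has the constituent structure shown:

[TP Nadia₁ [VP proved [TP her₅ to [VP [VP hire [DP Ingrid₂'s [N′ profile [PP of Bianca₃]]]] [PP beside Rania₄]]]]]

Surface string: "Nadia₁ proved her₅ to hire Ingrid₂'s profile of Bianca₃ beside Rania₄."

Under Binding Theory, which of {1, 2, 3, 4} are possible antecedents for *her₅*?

*her* is a pronoun, so Principle B applies: it must be free in its binding domain.
Binding domain of *her₅*: the matrix TP, whose subject is Nadia₁.
*Nadia₁* c-commands the pronoun within its binding domain → coindexation would violate Principle B.
*Ingrid₂*: the pronoun c-commands this R-expression → coindexation would violate Principle C on *Ingrid₂*.
*Bianca₃*: the pronoun c-commands this R-expression → coindexation would violate Principle C on *Bianca₃*.
*Rania₄*: the pronoun c-commands this R-expression → coindexation would violate Principle C on *Rania₄*.

none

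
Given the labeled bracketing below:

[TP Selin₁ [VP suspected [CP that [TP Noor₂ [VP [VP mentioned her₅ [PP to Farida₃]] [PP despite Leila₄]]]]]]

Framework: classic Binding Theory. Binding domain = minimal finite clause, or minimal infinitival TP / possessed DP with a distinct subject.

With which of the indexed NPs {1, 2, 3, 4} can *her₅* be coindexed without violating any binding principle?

*her* is a pronoun, so Principle B applies: it must be free in its binding domain.
Binding domain of *her₅*: the embedded TP, whose subject is Noor₂.
*Selin₁* c-commands the pronoun but from outside its binding domain, and is not c-commanded by it → coindexation permitted.
*Noor₂* c-commands the pronoun within its binding domain → coindexation would violate Principle B.
*Farida₃*: the pronoun c-commands this R-expression → coindexation would violate Principle C on *Farida₃*.
*Leila₄* and the pronoun do not c-command one another → neither Principle B nor Principle C is at stake; coindexation permitted.

{1, 4}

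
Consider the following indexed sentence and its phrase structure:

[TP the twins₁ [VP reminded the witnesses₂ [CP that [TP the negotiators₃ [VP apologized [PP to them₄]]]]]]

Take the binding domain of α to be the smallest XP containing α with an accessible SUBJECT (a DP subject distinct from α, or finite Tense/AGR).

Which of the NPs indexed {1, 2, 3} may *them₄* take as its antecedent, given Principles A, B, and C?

*them* is a pronoun, so Principle B applies: it must be free in its binding domain.
Binding domain of *them₄*: the embedded TP, whose subject is the negotiators₃.
*the twins₁* c-commands the pronoun but from outside its binding domain, and is not c-commanded by it → coindexation permitted.
*the witnesses₂* c-commands the pronoun but from outside its binding domain, and is not c-commanded by it → coindexation permitted.
*the negotiators₃* c-commands the pronoun within its binding domain → coindexation would violate Principle B.

{1, 2}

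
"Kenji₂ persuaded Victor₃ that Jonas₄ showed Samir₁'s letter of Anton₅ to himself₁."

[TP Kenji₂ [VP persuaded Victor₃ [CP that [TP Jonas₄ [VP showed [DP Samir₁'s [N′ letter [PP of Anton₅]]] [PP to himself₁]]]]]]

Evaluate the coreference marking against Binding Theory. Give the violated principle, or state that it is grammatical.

Principle A

The two coindexed NPs are *Samir₁* and *himself₁*.
*himself₁* is an anaphor. Principle A requires it to be bound within its binding domain — the embedded TP, whose subject is Jonas₄.
Within that domain it is c-commanded by *Jonas₄*, which does not share its index.
*Samir₁* does not c-command the anaphor at all.
The anaphor is unbound in its domain → Principle A violation.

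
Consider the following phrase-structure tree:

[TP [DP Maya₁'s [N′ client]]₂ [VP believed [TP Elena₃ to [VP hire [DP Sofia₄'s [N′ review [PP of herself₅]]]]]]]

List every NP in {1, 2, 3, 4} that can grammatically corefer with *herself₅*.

*herself* is an anaphor, so Principle A applies: it must be bound in its binding domain.
Binding domain of *herself₅*: the possessed DP, whose subject is Sofia₄.
*Maya₁* does not c-command the anaphor → cannot bind it.
*[Maya₁'s client]₂* c-commands the anaphor but is outside its binding domain → cannot satisfy Principle A.
*Elena₃* c-commands the anaphor but is outside its binding domain → cannot satisfy Principle A.
*Sofia₄* c-commands the anaphor within its binding domain → licit binder.

{4}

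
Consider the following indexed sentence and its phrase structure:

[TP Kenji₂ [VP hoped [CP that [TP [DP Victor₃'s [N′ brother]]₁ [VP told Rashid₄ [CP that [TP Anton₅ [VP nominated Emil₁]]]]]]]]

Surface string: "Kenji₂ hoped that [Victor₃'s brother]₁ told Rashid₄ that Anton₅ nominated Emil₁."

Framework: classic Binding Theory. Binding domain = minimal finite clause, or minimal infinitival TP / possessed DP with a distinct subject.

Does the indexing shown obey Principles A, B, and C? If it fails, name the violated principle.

The two coindexed NPs are *[Victor₃'s brother]₁* and *Emil₁*.
*Emil₁* is an R-expression. Principle C requires it to be free everywhere.
*[Victor₃'s brother]₁* c-commands it and carries the same index.
The R-expression is bound → Principle C violation.

Principle C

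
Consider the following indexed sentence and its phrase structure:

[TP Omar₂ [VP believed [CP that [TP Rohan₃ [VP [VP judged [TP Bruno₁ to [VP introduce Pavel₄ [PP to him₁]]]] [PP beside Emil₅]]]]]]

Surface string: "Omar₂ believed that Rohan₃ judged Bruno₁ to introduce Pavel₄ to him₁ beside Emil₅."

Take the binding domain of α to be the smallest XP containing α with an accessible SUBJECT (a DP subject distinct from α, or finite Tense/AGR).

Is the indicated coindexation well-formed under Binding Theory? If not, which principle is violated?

The two coindexed NPs are *Bruno₁* and *him₁*.
*him₁* is a pronoun. Its binding domain is the embedded TP, whose subject is Bruno₁.
*Bruno₁* c-commands it within that domain and carries the same index.
The pronoun is locally bound → Principle B violation.

Principle B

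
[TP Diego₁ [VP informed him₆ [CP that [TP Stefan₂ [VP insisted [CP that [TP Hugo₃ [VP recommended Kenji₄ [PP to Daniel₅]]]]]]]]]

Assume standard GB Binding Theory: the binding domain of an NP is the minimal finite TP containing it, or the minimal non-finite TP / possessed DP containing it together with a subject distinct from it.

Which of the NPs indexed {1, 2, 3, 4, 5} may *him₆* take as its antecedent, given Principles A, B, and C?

*him* is a pronoun, so Principle B applies: it must be free in its binding domain.
Binding domain of *him₆*: the matrix TP, whose subject is Diego₁.
*Diego₁* c-commands the pronoun within its binding domain → coindexation would violate Principle B.
*Stefan₂*: the pronoun c-commands this R-expression → coindexation would violate Principle C on *Stefan₂*.
*Hugo₃*: the pronoun c-commands this R-expression → coindexation would violate Principle C on *Hugo₃*.
*Kenji₄*: the pronoun c-commands this R-expression → coindexation would violate Principle C on *Kenji₄*.
*Daniel₅*: the pronoun c-commands this R-expression → coindexation would violate Principle C on *Daniel₅*.

none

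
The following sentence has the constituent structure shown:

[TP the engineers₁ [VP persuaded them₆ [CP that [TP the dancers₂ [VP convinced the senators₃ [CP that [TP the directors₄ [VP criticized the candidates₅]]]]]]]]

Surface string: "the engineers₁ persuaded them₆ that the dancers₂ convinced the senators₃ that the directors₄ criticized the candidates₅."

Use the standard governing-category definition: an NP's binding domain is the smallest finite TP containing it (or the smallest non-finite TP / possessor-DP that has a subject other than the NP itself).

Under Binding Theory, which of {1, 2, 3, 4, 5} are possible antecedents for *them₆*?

*them* is a pronoun, so Principle B applies: it must be free in its binding domain.
Binding domain of *them₆*: the matrix TP, whose subject is the engineers₁.
*the engineers₁* c-commands the pronoun within its binding domain → coindexation would violate Principle B.
*the dancers₂*: the pronoun c-commands this R-expression → coindexation would violate Principle C on *the dancers₂*.
*the senators₃*: the pronoun c-commands this R-expression → coindexation would violate Principle C on *the senators₃*.
*the directors₄*: the pronoun c-commands this R-expression → coindexation would violate Principle C on *the directors₄*.
*the candidates₅*: the pronoun c-commands this R-expression → coindexation would violate Principle C on *the candidates₅*.

none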